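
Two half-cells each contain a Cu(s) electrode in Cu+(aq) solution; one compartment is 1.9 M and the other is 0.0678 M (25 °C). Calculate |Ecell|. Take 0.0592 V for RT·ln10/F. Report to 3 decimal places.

0.086 V

For a concentration cell E°cell = 0, since both electrodes use the same couple.
The compartment with the higher Cu+(aq) concentration (1.9 M) acts as the cathode; ions are reduced there and produced at the dilute (0.0678 M) anode.
With n = 1, Ecell = −(0.0592/1)·log([dilute]/[conc]) = −(0.0592/1)·log(0.0678/1.9) = +0.086 V.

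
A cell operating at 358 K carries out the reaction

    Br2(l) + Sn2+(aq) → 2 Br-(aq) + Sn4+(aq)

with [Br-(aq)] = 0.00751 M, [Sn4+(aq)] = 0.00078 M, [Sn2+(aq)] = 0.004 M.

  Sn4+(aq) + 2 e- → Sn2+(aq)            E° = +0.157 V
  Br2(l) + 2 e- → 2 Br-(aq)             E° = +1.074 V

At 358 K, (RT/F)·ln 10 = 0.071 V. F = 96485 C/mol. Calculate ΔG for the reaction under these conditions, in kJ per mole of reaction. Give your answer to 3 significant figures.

The standard cell potential is +1.074 − (+0.157) = +0.917 V, with n = 2 electrons in the balanced equation.
The reaction quotient is ([Br-(aq)]^2·[Sn4+(aq)]) / [Sn2+(aq)] = 1.1×10^−5; by Nernst, E = +0.917 − (0.071/2)(−4.959) = +1.0930 V.
Finally ΔG = −nFE = −(2)(96485 C/mol)(+1.0930 V) = −211 kJ/mol.

−211 kJ/mol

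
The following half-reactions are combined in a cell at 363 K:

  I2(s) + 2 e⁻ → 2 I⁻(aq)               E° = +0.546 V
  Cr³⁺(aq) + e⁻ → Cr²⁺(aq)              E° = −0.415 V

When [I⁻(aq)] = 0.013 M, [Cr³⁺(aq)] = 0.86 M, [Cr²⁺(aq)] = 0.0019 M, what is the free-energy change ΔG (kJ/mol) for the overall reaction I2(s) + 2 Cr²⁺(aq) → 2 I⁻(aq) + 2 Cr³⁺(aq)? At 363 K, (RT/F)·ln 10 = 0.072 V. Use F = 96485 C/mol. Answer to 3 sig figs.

−175 kJ/mol

E°cell = +0.546 − (−0.415) = +0.961 V; the balanced reaction transfers n = 2 electrons.
Q = ([I⁻(aq)]^2·[Cr³⁺(aq)]^2) / [Cr²⁺(aq)]^2 = 34.6, so log Q = 1.539 and E = +0.961 − (0.072/2)(1.539) = +0.9056 V.
ΔG = −nFE = −(2)(96485)(+0.9056) J/mol = −175 kJ/mol.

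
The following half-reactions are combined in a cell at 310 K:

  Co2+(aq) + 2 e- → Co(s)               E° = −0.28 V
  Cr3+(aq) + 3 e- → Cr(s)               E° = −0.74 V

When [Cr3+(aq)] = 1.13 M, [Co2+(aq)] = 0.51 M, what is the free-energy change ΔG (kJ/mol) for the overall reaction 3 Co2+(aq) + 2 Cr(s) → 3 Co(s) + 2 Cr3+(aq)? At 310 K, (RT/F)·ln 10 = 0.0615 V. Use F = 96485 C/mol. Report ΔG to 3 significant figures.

With Co²⁺/Co reduced at the cathode, E°cell = −0.28 − (−0.74) = +0.46 V and n = 6.
The reaction quotient is [Cr3+(aq)]^2 / [Co2+(aq)]^3 = 9.63; by Nernst, E = +0.46 − (0.0615/6)(0.983) = +0.4499 V.
Then ΔG = −nFE = −6 × 96485 × +0.4499 J/mol = −260 kJ/mol.

−260 kJ/mol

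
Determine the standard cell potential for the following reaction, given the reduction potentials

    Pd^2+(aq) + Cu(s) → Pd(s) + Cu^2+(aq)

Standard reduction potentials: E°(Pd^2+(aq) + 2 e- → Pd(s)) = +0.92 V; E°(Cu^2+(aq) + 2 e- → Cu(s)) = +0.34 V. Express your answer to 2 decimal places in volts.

Pd^2+(aq) gains electrons, so the Pd²⁺/Pd couple is the cathode; the Cu²⁺/Cu couple is the anode.
E°cell = E°(cathode) − E°(anode) = +0.92 − (+0.34) = +0.58 V.
The positive value indicates the reaction is spontaneous as written.

+0.58 V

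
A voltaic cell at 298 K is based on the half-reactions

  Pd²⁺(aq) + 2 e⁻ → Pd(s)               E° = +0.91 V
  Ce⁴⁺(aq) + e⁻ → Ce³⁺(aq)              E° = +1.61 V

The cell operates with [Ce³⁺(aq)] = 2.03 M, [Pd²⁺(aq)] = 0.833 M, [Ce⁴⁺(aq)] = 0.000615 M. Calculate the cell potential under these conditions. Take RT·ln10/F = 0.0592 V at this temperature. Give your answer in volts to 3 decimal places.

The Ce⁴⁺/Ce³⁺ couple has the more positive E°, so it is the cathode; Pd²⁺/Pd is the anode.
The standard potential is +1.61 − (+0.91) = +0.70 V and the balanced reaction transfers n = 2 electrons.
The balanced reaction is 2 Ce⁴⁺(aq) + Pd(s) → 2 Ce³⁺(aq) + Pd²⁺(aq), so Q = ([Ce³⁺(aq)]^2·[Pd²⁺(aq)]) / [Ce⁴⁺(aq)]^2 = 9.08×10^6 and log Q = 6.958.
E = E° − (0.0592/n)·log Q = +0.70 − (0.0592/2)(6.958) = +0.494 V.

+0.494 V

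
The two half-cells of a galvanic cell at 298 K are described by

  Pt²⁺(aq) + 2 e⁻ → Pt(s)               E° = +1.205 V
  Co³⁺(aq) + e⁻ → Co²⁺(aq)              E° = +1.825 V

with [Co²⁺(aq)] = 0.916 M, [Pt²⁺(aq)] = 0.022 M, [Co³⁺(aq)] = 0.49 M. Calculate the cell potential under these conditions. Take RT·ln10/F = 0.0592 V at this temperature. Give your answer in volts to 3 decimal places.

+0.653 V

The Co³⁺/Co²⁺ couple has the more positive E°, so it is the cathode; Pt²⁺/Pt is the anode.
E°cell = E°cat − E°an = +1.825 − (+1.205) = +0.620 V; n = 2.
For the overall reaction 2 Co³⁺(aq) + Pt(s) → 2 Co²⁺(aq) + Pt²⁺(aq), Q = ([Co²⁺(aq)]^2·[Pt²⁺(aq)]) / [Co³⁺(aq)]^2 = 0.0769, giving log Q = −1.114.
By the Nernst equation, E = +0.620 − (0.0592/2)·(−1.114) = +0.653 V.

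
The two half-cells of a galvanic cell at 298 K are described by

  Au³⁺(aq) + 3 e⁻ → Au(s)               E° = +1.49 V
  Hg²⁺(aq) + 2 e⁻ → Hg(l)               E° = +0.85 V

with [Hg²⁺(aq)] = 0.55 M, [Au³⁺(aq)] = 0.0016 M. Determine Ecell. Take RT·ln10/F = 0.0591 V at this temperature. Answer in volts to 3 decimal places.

Since E°(Au³⁺/Au) > E°(Hg²⁺/Hg), Au³⁺/Au serves as the cathode.
E°cell = +1.49 − (+0.85) = +0.64 V, with n = 6 electrons transferred.
For the overall reaction 2 Au³⁺(aq) + 3 Hg(l) → 2 Au(s) + 3 Hg²⁺(aq), Q = [Hg²⁺(aq)]^3 / [Au³⁺(aq)]^2 = 6.5×10^4, giving log Q = 4.813.
Applying E = E° − (RT ln10/nF)·log Q gives +0.64 − (0.0591/6)(4.813) = +0.593 V.

+0.593 V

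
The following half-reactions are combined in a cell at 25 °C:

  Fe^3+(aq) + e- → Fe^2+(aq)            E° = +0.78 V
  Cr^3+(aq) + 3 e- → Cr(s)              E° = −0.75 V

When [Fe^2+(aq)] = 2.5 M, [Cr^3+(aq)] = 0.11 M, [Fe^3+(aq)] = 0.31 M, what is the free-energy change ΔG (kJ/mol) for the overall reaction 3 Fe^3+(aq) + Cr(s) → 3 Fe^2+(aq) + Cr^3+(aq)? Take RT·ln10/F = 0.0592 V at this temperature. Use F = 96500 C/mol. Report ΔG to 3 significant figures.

−433 kJ/mol

The standard cell potential is +0.78 − (−0.75) = +1.53 V, with n = 3 electrons in the balanced equation.
Here Q = ([Fe^2+(aq)]^3·[Cr^3+(aq)]) / [Fe^3+(aq)]^3 = 57.7 (log Q = 1.761), giving E = +1.53 − (0.0592/3)·(1.761) = +1.4952 V.
ΔG = −nFE = −(3)(96500)(+1.4952) J/mol = −433 kJ/mol.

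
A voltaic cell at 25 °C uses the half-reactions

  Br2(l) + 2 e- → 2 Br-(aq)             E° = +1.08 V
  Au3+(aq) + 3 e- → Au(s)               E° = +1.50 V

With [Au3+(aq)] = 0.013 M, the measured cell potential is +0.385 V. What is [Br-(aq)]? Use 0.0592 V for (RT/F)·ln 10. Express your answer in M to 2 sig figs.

1.1 M

Au³⁺/Au is the cathode (higher E°); E°cell = +1.50 − (+1.08) = +0.42 V with n = 6.
Since E = E° − (0.0592/n)·log Q, log Q = n(E° − E)/0.0592 = 3.547.
For 2 Au3+(aq) + 6 Br-(aq) → 2 Au(s) + 3 Br2(l), the reaction quotient is Q = 1 / ([Au3+(aq)]^2·[Br-(aq)]^6).
Substituting the known concentrations and solving, log [Br-(aq)] = 0.038 and [Br-(aq)] = 1.1 M.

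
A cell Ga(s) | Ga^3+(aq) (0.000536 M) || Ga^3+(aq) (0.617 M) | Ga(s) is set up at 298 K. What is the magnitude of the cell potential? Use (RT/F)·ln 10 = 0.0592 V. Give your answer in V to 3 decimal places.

0.060 V

For a concentration cell E°cell = 0, since both electrodes use the same couple.
The compartment with the higher Ga^3+(aq) concentration (0.617 M) acts as the cathode; ions are reduced there and produced at the dilute (0.000536 M) anode.
With n = 3, Ecell = −(0.0592/3)·log([dilute]/[conc]) = −(0.0592/3)·log(0.000536/0.617) = +0.060 V.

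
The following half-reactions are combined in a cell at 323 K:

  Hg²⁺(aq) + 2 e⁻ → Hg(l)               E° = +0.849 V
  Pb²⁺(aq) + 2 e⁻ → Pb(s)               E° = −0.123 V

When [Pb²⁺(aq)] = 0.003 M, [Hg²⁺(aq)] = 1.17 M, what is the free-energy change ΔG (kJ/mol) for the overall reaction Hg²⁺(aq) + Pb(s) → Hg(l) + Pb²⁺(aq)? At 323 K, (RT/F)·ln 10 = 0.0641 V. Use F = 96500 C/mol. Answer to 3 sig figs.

−204 kJ/mol

With Hg²⁺/Hg reduced at the cathode, E°cell = +0.849 − (−0.123) = +0.972 V and n = 2.
The reaction quotient is [Pb²⁺(aq)] / [Hg²⁺(aq)] = 0.00256; by Nernst, E = +0.972 − (0.0641/2)(−2.591) = +1.0550 V.
Then ΔG = −nFE = −2 × 96500 × +1.0550 J/mol = −204 kJ/mol.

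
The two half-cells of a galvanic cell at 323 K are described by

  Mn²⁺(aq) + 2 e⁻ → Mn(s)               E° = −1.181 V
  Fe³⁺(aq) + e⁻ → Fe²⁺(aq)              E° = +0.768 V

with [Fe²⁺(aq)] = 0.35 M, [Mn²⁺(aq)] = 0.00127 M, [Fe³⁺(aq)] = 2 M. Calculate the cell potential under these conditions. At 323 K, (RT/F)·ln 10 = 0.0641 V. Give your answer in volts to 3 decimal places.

+2.090 V

Fe³⁺/Fe²⁺ is reduced (cathode, E° = +0.768 V) and Mn²⁺/Mn is oxidized (anode).
E°cell = E°cat − E°an = +0.768 − (−1.181) = +1.949 V; n = 2.
The balanced reaction is 2 Fe³⁺(aq) + Mn(s) → 2 Fe²⁺(aq) + Mn²⁺(aq), so Q = ([Fe²⁺(aq)]^2·[Mn²⁺(aq)]) / [Fe³⁺(aq)]^2 = 3.89×10^−5 and log Q = −4.410.
By the Nernst equation, E = +1.949 − (0.0641/2)·(−4.410) = +2.090 V.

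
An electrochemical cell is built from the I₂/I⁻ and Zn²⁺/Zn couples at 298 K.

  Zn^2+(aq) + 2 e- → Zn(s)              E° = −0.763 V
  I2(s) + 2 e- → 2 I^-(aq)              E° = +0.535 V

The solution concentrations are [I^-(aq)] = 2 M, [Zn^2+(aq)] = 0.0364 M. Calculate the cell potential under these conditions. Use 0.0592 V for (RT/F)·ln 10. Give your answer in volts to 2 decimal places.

I₂/I⁻ is reduced (cathode, E° = +0.535 V) and Zn²⁺/Zn is oxidized (anode).
E°cell = E°cat − E°an = +0.535 − (−0.763) = +1.298 V; n = 2.
Balancing gives I2(s) + Zn(s) → 2 I^-(aq) + Zn^2+(aq); hence Q = [I^-(aq)]^2·[Zn^2+(aq)] = 0.146 (log Q = −0.837).
Applying E = E° − (RT ln10/nF)·log Q gives +1.298 − (0.0592/2)(−0.837) = +1.32 V.

+1.32 V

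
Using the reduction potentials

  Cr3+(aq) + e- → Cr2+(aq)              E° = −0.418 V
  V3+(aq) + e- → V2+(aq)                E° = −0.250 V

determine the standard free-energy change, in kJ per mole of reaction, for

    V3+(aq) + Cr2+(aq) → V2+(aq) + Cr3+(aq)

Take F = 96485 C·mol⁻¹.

In the reaction as written V3+(aq) is reduced, so the V³⁺/V²⁺ couple is the cathode and Cr³⁺/Cr²⁺ is the anode.
E°cell = −0.250 − (−0.418) = +0.168 V; balancing electrons gives n = 1.
ΔG° = −nFE°cell = −(1)(96485)(+0.168) J/mol = −16.2 kJ/mol.

−16.2 kJ/mol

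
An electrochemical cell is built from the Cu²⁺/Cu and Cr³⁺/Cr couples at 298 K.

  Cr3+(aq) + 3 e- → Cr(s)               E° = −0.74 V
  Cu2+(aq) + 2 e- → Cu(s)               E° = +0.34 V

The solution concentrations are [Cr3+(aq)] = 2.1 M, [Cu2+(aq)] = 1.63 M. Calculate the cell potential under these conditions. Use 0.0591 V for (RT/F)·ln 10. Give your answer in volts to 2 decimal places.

+1.08 V

The Cu²⁺/Cu couple has the more positive E°, so it is the cathode; Cr³⁺/Cr is the anode.
E°cell = +0.34 − (−0.74) = +1.08 V, with n = 6 electrons transferred.
Balancing gives 3 Cu2+(aq) + 2 Cr(s) → 3 Cu(s) + 2 Cr3+(aq); hence Q = [Cr3+(aq)]^2 / [Cu2+(aq)]^3 = 1.02 (log Q = 0.008).
E = E° − (0.0591/n)·log Q = +1.08 − (0.0591/6)(0.008) = +1.08 V.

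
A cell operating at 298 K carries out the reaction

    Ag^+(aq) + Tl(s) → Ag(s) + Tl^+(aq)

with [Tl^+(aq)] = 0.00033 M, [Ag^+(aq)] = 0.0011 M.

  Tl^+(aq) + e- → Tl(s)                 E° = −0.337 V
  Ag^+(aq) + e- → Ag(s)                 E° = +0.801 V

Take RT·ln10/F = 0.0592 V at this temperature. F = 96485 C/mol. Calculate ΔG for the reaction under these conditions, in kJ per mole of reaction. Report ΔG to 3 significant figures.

−113 kJ/mol

E°cell = +0.801 − (−0.337) = +1.138 V; the balanced reaction transfers n = 1 electron.
Here Q = [Tl^+(aq)] / [Ag^+(aq)] = 0.3 (log Q = −0.523), giving E = +1.138 − (0.0592/1)·(−0.523) = +1.1690 V.
Then ΔG = −nFE = −1 × 96485 × +1.1690 J/mol = −113 kJ/mol.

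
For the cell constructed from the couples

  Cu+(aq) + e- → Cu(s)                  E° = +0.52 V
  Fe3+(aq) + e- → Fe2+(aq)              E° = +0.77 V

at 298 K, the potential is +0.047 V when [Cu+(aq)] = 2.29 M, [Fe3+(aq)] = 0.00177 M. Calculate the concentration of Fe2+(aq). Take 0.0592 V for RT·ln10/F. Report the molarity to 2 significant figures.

2.1 M

The Fe³⁺/Fe²⁺ couple has the larger reduction potential, so it is the cathode: E°cell = +0.77 − (+0.52) = +0.25 V and n = 1.
Rearranging E = E° − (0.0592/n)·log Q gives log Q = 1(+0.25 − (+0.047))/0.0592 = 3.429.
The balanced reaction is Fe3+(aq) + Cu(s) → Fe2+(aq) + Cu+(aq), so Q = ([Fe2+(aq)]·[Cu+(aq)]) / [Fe3+(aq)].
Substituting the known concentrations and solving, log [Fe2+(aq)] = 0.317 and [Fe2+(aq)] = 2.1 M.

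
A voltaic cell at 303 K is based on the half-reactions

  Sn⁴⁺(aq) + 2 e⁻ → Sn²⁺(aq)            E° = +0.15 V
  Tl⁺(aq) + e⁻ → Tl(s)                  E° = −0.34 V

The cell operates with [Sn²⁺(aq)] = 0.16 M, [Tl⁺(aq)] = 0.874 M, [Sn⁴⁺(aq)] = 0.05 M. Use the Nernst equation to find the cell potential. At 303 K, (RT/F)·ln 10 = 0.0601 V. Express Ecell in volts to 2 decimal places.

+0.48 V

The Sn⁴⁺/Sn²⁺ couple has the more positive E°, so it is the cathode; Tl⁺/Tl is the anode.
E°cell = E°cat − E°an = +0.15 − (−0.34) = +0.49 V; n = 2.
The balanced reaction is Sn⁴⁺(aq) + 2 Tl(s) → Sn²⁺(aq) + 2 Tl⁺(aq), so Q = ([Sn²⁺(aq)]·[Tl⁺(aq)]^2) / [Sn⁴⁺(aq)] = 2.44 and log Q = 0.388.
Applying E = E° − (RT ln10/nF)·log Q gives +0.49 − (0.0601/2)(0.388) = +0.48 V.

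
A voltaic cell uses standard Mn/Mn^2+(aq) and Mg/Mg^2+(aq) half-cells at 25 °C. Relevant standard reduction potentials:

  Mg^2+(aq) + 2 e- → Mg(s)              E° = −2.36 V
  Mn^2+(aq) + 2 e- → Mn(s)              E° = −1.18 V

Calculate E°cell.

+1.18 V

Of the two couples in this cell, the one with the more positive reduction potential is reduced at the cathode: here that is Mn²⁺/Mn (−1.18 V); Mg²⁺/Mg (−2.36 V) is the anode.
E°cell = E°(cathode) − E°(anode) = −1.18 − (−2.36) = +1.18 V.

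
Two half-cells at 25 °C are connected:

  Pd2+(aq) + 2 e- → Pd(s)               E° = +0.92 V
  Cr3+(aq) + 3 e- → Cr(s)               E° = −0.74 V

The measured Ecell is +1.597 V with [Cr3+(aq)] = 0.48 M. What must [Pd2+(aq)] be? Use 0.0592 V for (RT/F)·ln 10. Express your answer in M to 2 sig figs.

The Pd²⁺/Pd couple has the larger reduction potential, so it is the cathode: E°cell = +0.92 − (−0.74) = +1.66 V and n = 6.
Rearranging E = E° − (0.0592/n)·log Q gives log Q = 6(+1.66 − (+1.597))/0.0592 = 6.385.
Balancing electrons gives 3 Pd2+(aq) + 2 Cr(s) → 3 Pd(s) + 2 Cr3+(aq); thus Q = [Cr3+(aq)]^2 / [Pd2+(aq)]^3.
Substituting the known concentrations and solving, log [Pd2+(aq)] = −2.341 and [Pd2+(aq)] = 0.0046 M.

0.0046 M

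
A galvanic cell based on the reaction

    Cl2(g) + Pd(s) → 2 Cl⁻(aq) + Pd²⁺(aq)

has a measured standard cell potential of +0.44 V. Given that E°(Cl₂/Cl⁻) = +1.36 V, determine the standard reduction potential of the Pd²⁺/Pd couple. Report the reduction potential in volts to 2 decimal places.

+0.92 V

In the reaction as written the Cl₂/Cl⁻ couple is reduced (cathode) and Pd²⁺/Pd is oxidized (anode), so E°cell = E°(Cl₂/Cl⁻) − E°(Pd²⁺/Pd).
E°(Pd²⁺/Pd) = E°(cathode) − E°cell = +1.36 − (+0.44) = +0.92 V.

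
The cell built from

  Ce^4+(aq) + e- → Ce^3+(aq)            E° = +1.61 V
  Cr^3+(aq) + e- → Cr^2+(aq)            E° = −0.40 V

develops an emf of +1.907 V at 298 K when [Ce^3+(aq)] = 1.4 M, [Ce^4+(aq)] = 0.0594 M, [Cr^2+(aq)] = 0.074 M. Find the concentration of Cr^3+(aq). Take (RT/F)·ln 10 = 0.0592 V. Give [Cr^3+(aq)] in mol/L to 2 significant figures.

0.17 M

Ce⁴⁺/Ce³⁺ is the cathode (higher E°); E°cell = +1.61 − (−0.40) = +2.01 V with n = 1.
From the Nernst equation, log Q = n(E° − E)/0.0592 = 1·(+2.01 − (+1.907))/0.0592 = 1.740.
For Ce^4+(aq) + Cr^2+(aq) → Ce^3+(aq) + Cr^3+(aq), the reaction quotient is Q = ([Ce^3+(aq)]·[Cr^3+(aq)]) / ([Ce^4+(aq)]·[Cr^2+(aq)]).
Solving for the unknown gives log [Cr^3+(aq)] = −0.763, so [Cr^3+(aq)] ≈ 0.17 M.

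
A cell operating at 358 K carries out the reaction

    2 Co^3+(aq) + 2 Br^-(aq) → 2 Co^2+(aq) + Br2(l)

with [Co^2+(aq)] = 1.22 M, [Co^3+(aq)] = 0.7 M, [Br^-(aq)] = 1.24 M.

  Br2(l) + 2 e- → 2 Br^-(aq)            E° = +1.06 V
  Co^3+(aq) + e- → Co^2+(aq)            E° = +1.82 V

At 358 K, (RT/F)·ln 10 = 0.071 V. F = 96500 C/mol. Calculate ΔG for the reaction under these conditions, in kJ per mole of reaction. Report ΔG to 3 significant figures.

E°cell = +1.82 − (+1.06) = +0.76 V; the balanced reaction transfers n = 2 electrons.
Here Q = [Co^2+(aq)]^2 / ([Co^3+(aq)]^2·[Br^-(aq)]^2) = 1.98 (log Q = 0.296), giving E = +0.76 − (0.071/2)·(0.296) = +0.7495 V.
Then ΔG = −nFE = −2 × 96500 × +0.7495 J/mol = −145 kJ/mol.

−145 kJ/mol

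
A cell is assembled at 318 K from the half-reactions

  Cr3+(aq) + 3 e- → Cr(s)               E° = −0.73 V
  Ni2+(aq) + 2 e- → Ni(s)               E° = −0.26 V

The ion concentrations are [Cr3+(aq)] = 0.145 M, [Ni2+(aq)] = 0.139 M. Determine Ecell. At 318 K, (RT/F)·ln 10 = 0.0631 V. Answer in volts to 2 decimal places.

+0.46 V

Ni²⁺/Ni is reduced (cathode, E° = −0.26 V) and Cr³⁺/Cr is oxidized (anode).
The standard potential is −0.26 − (−0.73) = +0.47 V and the balanced reaction transfers n = 6 electrons.
Balancing gives 3 Ni2+(aq) + 2 Cr(s) → 3 Ni(s) + 2 Cr3+(aq); hence Q = [Cr3+(aq)]^2 / [Ni2+(aq)]^3 = 7.83 (log Q = 0.894).
By the Nernst equation, E = +0.47 − (0.0631/6)·(0.894) = +0.46 V.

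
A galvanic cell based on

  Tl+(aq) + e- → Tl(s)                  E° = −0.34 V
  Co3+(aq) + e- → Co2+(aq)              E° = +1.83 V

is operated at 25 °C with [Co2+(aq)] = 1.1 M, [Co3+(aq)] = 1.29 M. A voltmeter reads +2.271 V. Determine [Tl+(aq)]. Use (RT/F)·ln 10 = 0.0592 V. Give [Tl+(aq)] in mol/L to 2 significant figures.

0.023 M

Co³⁺/Co²⁺ is the cathode (higher E°); E°cell = +1.83 − (−0.34) = +2.17 V with n = 1.
Rearranging E = E° − (0.0592/n)·log Q gives log Q = 1(+2.17 − (+2.271))/0.0592 = −1.706.
Balancing electrons gives Co3+(aq) + Tl(s) → Co2+(aq) + Tl+(aq); thus Q = ([Co2+(aq)]·[Tl+(aq)]) / [Co3+(aq)].
Substituting the known concentrations and solving, log [Tl+(aq)] = −1.637 and [Tl+(aq)] = 0.023 M.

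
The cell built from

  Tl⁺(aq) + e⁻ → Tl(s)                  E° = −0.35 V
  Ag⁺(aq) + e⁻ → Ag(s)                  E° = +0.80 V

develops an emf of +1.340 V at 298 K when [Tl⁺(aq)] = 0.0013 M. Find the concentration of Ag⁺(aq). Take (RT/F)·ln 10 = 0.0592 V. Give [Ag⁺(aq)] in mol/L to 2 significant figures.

2.1 M

With Ag⁺/Ag at the cathode and Tl⁺/Tl at the anode, E°cell = +0.80 − (−0.35) = +1.15 V (n = 1).
Since E = E° − (0.0592/n)·log Q, log Q = n(E° − E)/0.0592 = −3.209.
Balancing electrons gives Ag⁺(aq) + Tl(s) → Ag(s) + Tl⁺(aq); thus Q = [Tl⁺(aq)] / [Ag⁺(aq)].
Substituting the known concentrations and solving, log [Ag⁺(aq)] = 0.323 and [Ag⁺(aq)] = 2.1 M.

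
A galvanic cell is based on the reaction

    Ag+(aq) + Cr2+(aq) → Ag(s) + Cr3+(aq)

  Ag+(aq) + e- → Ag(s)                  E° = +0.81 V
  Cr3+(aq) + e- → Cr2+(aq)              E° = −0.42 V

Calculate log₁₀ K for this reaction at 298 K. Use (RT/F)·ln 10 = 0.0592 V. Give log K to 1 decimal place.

log K = 20.8

The Ag⁺/Ag couple is reduced (cathode); E°cell = +0.81 − (−0.42) = +1.23 V with n = 1.
At equilibrium E = 0, so log K = nE°cell / 0.0592 = (1)(+1.23) / 0.0592 = 20.8.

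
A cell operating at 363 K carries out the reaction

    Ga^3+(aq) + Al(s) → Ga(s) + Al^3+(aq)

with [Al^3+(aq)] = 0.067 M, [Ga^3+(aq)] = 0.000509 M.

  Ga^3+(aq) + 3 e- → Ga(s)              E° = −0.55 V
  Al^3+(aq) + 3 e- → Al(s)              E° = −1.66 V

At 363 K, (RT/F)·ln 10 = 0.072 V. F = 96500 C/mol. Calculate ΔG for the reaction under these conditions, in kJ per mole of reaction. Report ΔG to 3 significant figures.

E°cell = −0.55 − (−1.66) = +1.11 V; the balanced reaction transfers n = 3 electrons.
The reaction quotient is [Al^3+(aq)] / [Ga^3+(aq)] = 132; by Nernst, E = +1.11 − (0.072/3)(2.119) = +1.0591 V.
Then ΔG = −nFE = −3 × 96500 × +1.0591 J/mol = −307 kJ/mol.

−307 kJ/mol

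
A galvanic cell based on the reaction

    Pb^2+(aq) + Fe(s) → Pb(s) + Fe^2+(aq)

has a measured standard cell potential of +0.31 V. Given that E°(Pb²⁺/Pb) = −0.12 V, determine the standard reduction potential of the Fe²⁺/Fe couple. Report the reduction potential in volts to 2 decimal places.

−0.43 V

In the reaction as written the Pb²⁺/Pb couple is reduced (cathode) and Fe²⁺/Fe is oxidized (anode), so E°cell = E°(Pb²⁺/Pb) − E°(Fe²⁺/Fe).
E°(Fe²⁺/Fe) = E°(cathode) − E°cell = −0.12 − (+0.31) = −0.43 V.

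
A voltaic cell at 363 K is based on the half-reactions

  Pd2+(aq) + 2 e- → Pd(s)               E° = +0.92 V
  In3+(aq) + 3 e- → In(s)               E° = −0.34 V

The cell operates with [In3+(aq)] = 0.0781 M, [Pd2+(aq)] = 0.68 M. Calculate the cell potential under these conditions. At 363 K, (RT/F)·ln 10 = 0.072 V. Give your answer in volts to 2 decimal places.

The Pd²⁺/Pd couple has the more positive E°, so it is the cathode; In³⁺/In is the anode.
E°cell = E°cat − E°an = +0.92 − (−0.34) = +1.26 V; n = 6.
The balanced reaction is 3 Pd2+(aq) + 2 In(s) → 3 Pd(s) + 2 In3+(aq), so Q = [In3+(aq)]^2 / [Pd2+(aq)]^3 = 0.0194 and log Q = −1.712.
By the Nernst equation, E = +1.26 − (0.072/6)·(−1.712) = +1.28 V.

+1.28 V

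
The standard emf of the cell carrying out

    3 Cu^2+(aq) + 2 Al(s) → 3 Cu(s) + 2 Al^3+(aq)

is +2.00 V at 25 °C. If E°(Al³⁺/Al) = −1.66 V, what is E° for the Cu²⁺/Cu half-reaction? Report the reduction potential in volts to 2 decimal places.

+0.34 V

In the reaction as written the Cu²⁺/Cu couple is reduced (cathode) and Al³⁺/Al is oxidized (anode), so E°cell = E°(Cu²⁺/Cu) − E°(Al³⁺/Al).
E°(Cu²⁺/Cu) = E°cell + E°(anode) = +2.00 + (−1.66) = +0.34 V.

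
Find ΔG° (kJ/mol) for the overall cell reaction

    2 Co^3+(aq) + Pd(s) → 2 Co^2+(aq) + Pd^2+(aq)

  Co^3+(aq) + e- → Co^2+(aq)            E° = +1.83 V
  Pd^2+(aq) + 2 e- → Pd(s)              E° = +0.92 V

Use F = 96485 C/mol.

−176 kJ/mol

In the reaction as written Co^3+(aq) is reduced, so the Co³⁺/Co²⁺ couple is the cathode and Pd²⁺/Pd is the anode.
E°cell = +1.83 − (+0.92) = +0.91 V; balancing electrons gives n = 2.
ΔG° = −nFE°cell = −(2)(96485)(+0.91) J/mol = −176 kJ/mol.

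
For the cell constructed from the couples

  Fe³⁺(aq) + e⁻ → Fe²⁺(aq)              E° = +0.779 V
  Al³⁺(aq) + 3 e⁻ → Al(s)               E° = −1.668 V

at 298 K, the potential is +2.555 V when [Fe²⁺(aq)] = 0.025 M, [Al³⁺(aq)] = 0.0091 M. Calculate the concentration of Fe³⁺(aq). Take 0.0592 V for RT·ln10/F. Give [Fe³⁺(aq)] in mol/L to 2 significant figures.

0.35 M

The Fe³⁺/Fe²⁺ couple has the larger reduction potential, so it is the cathode: E°cell = +0.779 − (−1.668) = +2.447 V and n = 3.
From the Nernst equation, log Q = n(E° − E)/0.0592 = 3·(+2.447 − (+2.555))/0.0592 = −5.473.
The balanced reaction is 3 Fe³⁺(aq) + Al(s) → 3 Fe²⁺(aq) + Al³⁺(aq), so Q = ([Fe²⁺(aq)]^3·[Al³⁺(aq)]) / [Fe³⁺(aq)]^3.
Solving for the unknown gives log [Fe³⁺(aq)] = −0.458, so [Fe³⁺(aq)] ≈ 0.35 M.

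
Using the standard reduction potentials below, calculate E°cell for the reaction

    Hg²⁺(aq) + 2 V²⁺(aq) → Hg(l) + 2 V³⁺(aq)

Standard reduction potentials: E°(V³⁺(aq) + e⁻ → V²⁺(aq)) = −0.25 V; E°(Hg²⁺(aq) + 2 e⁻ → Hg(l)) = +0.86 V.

In the reaction as written, Hg²⁺(aq) is reduced (cathode) and V³⁺(aq) is produced by oxidation at the anode.
E°cell = E°(cathode) − E°(anode) = +0.86 − (−0.25) = +1.11 V.

+1.11 V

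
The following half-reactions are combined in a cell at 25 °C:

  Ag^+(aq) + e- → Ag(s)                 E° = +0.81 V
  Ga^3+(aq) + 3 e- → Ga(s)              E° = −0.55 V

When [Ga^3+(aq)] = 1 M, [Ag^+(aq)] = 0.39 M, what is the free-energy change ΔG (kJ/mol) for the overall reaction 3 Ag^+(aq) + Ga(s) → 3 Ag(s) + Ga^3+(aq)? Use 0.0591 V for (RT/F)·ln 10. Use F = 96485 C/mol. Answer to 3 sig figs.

−387 kJ/mol

The standard cell potential is +0.81 − (−0.55) = +1.36 V, with n = 3 electrons in the balanced equation.
The reaction quotient is [Ga^3+(aq)] / [Ag^+(aq)]^3 = 16.9; by Nernst, E = +1.36 − (0.0591/3)(1.227) = +1.3358 V.
Finally ΔG = −nFE = −(3)(96485 C/mol)(+1.3358 V) = −387 kJ/mol.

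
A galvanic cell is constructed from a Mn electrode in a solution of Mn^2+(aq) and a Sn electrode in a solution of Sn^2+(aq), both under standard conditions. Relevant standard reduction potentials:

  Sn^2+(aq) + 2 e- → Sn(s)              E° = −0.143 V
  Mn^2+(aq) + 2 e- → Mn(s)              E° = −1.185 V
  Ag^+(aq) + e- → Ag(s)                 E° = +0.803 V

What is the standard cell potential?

Of the two couples in this cell, the one with the more positive reduction potential is reduced at the cathode: here that is Sn²⁺/Sn (−0.143 V); Mn²⁺/Mn (−1.185 V) is the anode.
E°cell = E°(cathode) − E°(anode) = −0.143 − (−1.185) = +1.042 V.

+1.042 V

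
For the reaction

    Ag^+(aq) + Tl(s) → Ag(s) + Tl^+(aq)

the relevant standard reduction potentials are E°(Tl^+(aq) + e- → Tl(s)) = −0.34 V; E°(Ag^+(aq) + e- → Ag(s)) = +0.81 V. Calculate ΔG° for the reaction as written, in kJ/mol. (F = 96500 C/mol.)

−111 kJ/mol

In the reaction as written Ag^+(aq) is reduced, so the Ag⁺/Ag couple is the cathode and Tl⁺/Tl is the anode.
E°cell = +0.81 − (−0.34) = +1.15 V; balancing electrons gives n = 1.
ΔG° = −nFE°cell = −(1)(96500)(+1.15) J/mol = −111 kJ/mol.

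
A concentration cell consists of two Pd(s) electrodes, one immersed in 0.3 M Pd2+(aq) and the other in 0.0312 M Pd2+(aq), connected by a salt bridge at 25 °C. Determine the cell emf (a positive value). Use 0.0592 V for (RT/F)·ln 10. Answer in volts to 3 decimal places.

For a concentration cell E°cell = 0, since both electrodes use the same couple.
The compartment with the higher Pd2+(aq) concentration (0.3 M) acts as the cathode; ions are reduced there and produced at the dilute (0.0312 M) anode.
With n = 2, Ecell = −(0.0592/2)·log([dilute]/[conc]) = −(0.0592/2)·log(0.0312/0.3) = +0.029 V.

0.029 V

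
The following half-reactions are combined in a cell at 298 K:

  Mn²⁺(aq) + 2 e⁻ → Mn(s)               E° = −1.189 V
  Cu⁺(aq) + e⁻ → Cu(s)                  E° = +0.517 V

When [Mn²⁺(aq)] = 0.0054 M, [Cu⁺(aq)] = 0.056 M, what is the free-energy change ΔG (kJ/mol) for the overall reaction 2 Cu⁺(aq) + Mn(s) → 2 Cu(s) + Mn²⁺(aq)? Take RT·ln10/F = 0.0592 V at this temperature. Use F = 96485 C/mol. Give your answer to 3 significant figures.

The standard cell potential is +0.517 − (−1.189) = +1.706 V, with n = 2 electrons in the balanced equation.
The reaction quotient is [Mn²⁺(aq)] / [Cu⁺(aq)]^2 = 1.72; by Nernst, E = +1.706 − (0.0592/2)(0.236) = +1.6990 V.
ΔG = −nFE = −(2)(96485)(+1.6990) J/mol = −328 kJ/mol.

−328 kJ/mol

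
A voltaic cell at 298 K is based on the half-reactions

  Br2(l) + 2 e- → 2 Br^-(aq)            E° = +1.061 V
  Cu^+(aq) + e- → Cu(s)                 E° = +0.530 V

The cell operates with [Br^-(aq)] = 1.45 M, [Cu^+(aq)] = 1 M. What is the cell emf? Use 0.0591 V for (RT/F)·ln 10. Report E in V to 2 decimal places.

Since E°(Br₂/Br⁻) > E°(Cu⁺/Cu), Br₂/Br⁻ serves as the cathode.
The standard potential is +1.061 − (+0.530) = +0.531 V and the balanced reaction transfers n = 2 electrons.
Balancing gives Br2(l) + 2 Cu(s) → 2 Br^-(aq) + 2 Cu^+(aq); hence Q = [Br^-(aq)]^2·[Cu^+(aq)]^2 = 2.1 (log Q = 0.323).
E = E° − (0.0591/n)·log Q = +0.531 − (0.0591/2)(0.323) = +0.52 V.

+0.52 V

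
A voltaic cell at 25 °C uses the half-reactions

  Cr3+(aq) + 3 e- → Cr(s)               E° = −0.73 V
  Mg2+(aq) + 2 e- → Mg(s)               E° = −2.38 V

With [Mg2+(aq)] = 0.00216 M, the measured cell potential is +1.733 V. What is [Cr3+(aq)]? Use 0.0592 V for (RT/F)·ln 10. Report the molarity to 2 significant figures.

1.6 M

Cr³⁺/Cr is the cathode (higher E°); E°cell = −0.73 − (−2.38) = +1.65 V with n = 6.
Since E = E° − (0.0592/n)·log Q, log Q = n(E° − E)/0.0592 = −8.412.
The balanced reaction is 2 Cr3+(aq) + 3 Mg(s) → 2 Cr(s) + 3 Mg2+(aq), so Q = [Mg2+(aq)]^3 / [Cr3+(aq)]^2.
Substituting the known concentrations and solving, log [Cr3+(aq)] = 0.208 and [Cr3+(aq)] = 1.6 M.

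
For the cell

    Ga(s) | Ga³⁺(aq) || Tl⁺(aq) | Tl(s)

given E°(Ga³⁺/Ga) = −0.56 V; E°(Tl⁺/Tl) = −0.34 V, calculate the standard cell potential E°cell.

By convention the left-hand electrode in cell notation is the anode (oxidation) and the right-hand electrode is the cathode (reduction).
E°cell = E°(right) − E°(left) = −0.34 − (−0.56) = +0.22 V.

+0.22 V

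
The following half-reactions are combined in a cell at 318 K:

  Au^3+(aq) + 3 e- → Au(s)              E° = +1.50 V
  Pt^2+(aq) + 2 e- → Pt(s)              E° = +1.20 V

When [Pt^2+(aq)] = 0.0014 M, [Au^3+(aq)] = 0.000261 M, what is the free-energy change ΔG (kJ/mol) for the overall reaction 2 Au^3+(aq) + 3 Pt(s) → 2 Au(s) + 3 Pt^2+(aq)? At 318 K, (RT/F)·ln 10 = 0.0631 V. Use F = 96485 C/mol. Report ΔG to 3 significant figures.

−182 kJ/mol

E°cell = +1.50 − (+1.20) = +0.30 V; the balanced reaction transfers n = 6 electrons.
The reaction quotient is [Pt^2+(aq)]^3 / [Au^3+(aq)]^2 = 0.0403; by Nernst, E = +0.30 − (0.0631/6)(−1.395) = +0.3147 V.
Finally ΔG = −nFE = −(6)(96485 C/mol)(+0.3147 V) = −182 kJ/mol.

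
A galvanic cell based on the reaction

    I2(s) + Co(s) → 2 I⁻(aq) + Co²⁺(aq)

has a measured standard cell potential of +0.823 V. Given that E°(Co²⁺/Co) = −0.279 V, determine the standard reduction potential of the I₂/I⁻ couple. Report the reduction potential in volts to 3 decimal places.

+0.544 V

In the reaction as written the I₂/I⁻ couple is reduced (cathode) and Co²⁺/Co is oxidized (anode), so E°cell = E°(I₂/I⁻) − E°(Co²⁺/Co).
E°(I₂/I⁻) = E°cell + E°(anode) = +0.823 + (−0.279) = +0.544 V.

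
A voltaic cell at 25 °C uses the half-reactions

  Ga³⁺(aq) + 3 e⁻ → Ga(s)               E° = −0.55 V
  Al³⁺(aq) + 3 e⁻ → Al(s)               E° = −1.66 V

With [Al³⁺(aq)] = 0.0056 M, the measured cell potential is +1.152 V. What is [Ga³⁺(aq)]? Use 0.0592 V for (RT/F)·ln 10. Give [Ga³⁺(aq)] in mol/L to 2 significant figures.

Ga³⁺/Ga is the cathode (higher E°); E°cell = −0.55 − (−1.66) = +1.11 V with n = 3.
From the Nernst equation, log Q = n(E° − E)/0.0592 = 3·(+1.11 − (+1.152))/0.0592 = −2.128.
Balancing electrons gives Ga³⁺(aq) + Al(s) → Ga(s) + Al³⁺(aq); thus Q = [Al³⁺(aq)] / [Ga³⁺(aq)].
Isolating [Ga³⁺(aq)] in Q = 10^{−2.128} yields log [Ga³⁺(aq)] = −0.124, i.e. 0.75 M.

0.75 M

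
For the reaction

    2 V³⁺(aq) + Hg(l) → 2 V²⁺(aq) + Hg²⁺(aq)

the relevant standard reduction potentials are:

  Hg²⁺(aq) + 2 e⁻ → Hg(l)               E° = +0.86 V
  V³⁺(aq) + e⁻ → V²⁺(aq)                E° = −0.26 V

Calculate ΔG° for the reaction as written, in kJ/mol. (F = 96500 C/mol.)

In the reaction as written V³⁺(aq) is reduced, so the V³⁺/V²⁺ couple is the cathode and Hg²⁺/Hg is the anode.
E°cell = −0.26 − (+0.86) = −1.12 V; balancing electrons gives n = 2.
ΔG° = −nFE°cell = −(2)(96500)(−1.12) J/mol = +216 kJ/mol.

+216 kJ/mol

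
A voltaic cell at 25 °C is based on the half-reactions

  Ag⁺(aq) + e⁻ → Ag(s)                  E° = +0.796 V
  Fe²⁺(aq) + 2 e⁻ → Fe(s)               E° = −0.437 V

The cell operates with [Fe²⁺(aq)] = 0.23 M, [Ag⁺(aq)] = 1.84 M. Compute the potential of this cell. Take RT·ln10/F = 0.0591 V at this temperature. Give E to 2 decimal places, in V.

Ag⁺/Ag is reduced (cathode, E° = +0.796 V) and Fe²⁺/Fe is oxidized (anode).
The standard potential is +0.796 − (−0.437) = +1.233 V and the balanced reaction transfers n = 2 electrons.
For the overall reaction 2 Ag⁺(aq) + Fe(s) → 2 Ag(s) + Fe²⁺(aq), Q = [Fe²⁺(aq)] / [Ag⁺(aq)]^2 = 0.0679, giving log Q = −1.168.
By the Nernst equation, E = +1.233 − (0.0591/2)·(−1.168) = +1.27 V.

+1.27 V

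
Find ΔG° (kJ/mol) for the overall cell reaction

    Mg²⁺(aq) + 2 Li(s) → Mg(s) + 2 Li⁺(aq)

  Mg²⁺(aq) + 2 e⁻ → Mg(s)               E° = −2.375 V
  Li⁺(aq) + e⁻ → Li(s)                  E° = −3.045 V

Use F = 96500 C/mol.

−129 kJ/mol

In the reaction as written Mg²⁺(aq) is reduced, so the Mg²⁺/Mg couple is the cathode and Li⁺/Li is the anode.
E°cell = −2.375 − (−3.045) = +0.670 V; balancing electrons gives n = 2.
ΔG° = −nFE°cell = −(2)(96500)(+0.670) J/mol = −129 kJ/mol.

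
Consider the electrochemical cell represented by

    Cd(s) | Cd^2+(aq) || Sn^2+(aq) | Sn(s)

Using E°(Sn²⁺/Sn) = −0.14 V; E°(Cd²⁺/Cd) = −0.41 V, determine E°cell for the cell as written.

By convention the left-hand electrode in cell notation is the anode (oxidation) and the right-hand electrode is the cathode (reduction).
E°cell = E°(right) − E°(left) = −0.14 − (−0.41) = +0.27 V.

+0.27 V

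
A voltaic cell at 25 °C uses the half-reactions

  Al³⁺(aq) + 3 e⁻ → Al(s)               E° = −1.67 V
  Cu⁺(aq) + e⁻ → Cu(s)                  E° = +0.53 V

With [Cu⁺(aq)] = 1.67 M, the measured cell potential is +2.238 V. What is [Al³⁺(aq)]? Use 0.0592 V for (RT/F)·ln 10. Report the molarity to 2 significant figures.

With Cu⁺/Cu at the cathode and Al³⁺/Al at the anode, E°cell = +0.53 − (−1.67) = +2.20 V (n = 3).
From the Nernst equation, log Q = n(E° − E)/0.0592 = 3·(+2.20 − (+2.238))/0.0592 = −1.926.
Balancing electrons gives 3 Cu⁺(aq) + Al(s) → 3 Cu(s) + Al³⁺(aq); thus Q = [Al³⁺(aq)] / [Cu⁺(aq)]^3.
Solving for the unknown gives log [Al³⁺(aq)] = −1.258, so [Al³⁺(aq)] ≈ 0.055 M.

0.055 M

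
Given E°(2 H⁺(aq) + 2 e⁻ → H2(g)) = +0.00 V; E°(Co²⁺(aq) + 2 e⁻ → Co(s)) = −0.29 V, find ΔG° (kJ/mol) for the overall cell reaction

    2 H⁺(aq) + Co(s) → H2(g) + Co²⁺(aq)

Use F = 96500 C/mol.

In the reaction as written H⁺(aq) is reduced, so the 2H⁺/H₂ couple is the cathode and Co²⁺/Co is the anode.
E°cell = +0.00 − (−0.29) = +0.29 V; balancing electrons gives n = 2.
ΔG° = −nFE°cell = −(2)(96500)(+0.29) J/mol = −56.0 kJ/mol.

−56.0 kJ/mol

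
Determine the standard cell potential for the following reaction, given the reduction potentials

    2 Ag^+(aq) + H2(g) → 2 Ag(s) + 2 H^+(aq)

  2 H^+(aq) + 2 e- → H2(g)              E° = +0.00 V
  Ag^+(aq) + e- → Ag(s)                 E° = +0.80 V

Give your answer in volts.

+0.80 V

Ag^+(aq) gains electrons, so the Ag⁺/Ag couple is the cathode; the 2H⁺/H₂ couple is the anode.
E°cell = E°(cathode) − E°(anode) = +0.80 − (+0.00) = +0.80 V.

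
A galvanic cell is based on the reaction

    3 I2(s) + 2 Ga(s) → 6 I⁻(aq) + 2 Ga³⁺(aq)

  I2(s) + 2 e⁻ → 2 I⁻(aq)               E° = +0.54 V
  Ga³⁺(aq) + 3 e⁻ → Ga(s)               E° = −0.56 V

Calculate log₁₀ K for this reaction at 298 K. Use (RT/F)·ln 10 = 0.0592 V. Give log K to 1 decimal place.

The I₂/I⁻ couple is reduced (cathode); E°cell = +0.54 − (−0.56) = +1.10 V with n = 6.
At equilibrium E = 0, so log K = nE°cell / 0.0592 = (6)(+1.10) / 0.0592 = 111.5.

log K = 111.5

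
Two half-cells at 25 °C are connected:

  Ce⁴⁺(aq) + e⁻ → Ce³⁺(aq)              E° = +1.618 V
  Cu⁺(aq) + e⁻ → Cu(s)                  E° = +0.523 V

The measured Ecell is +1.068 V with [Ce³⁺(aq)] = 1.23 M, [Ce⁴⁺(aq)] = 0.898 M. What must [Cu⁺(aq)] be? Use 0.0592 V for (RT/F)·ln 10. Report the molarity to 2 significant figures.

With Ce⁴⁺/Ce³⁺ at the cathode and Cu⁺/Cu at the anode, E°cell = +1.618 − (+0.523) = +1.095 V (n = 1).
From the Nernst equation, log Q = n(E° − E)/0.0592 = 1·(+1.095 − (+1.068))/0.0592 = 0.456.
For Ce⁴⁺(aq) + Cu(s) → Ce³⁺(aq) + Cu⁺(aq), the reaction quotient is Q = ([Ce³⁺(aq)]·[Cu⁺(aq)]) / [Ce⁴⁺(aq)].
Substituting the known concentrations and solving, log [Cu⁺(aq)] = 0.319 and [Cu⁺(aq)] = 2.1 M.

2.1 M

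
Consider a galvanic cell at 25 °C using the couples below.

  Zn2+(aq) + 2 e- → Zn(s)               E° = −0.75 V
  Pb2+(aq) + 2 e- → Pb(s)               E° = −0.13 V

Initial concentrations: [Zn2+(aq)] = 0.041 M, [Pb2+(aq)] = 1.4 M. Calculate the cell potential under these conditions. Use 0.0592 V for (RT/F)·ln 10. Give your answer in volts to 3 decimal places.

The Pb²⁺/Pb couple has the more positive E°, so it is the cathode; Zn²⁺/Zn is the anode.
E°cell = E°cat − E°an = −0.13 − (−0.75) = +0.62 V; n = 2.
Balancing gives Pb2+(aq) + Zn(s) → Pb(s) + Zn2+(aq); hence Q = [Zn2+(aq)] / [Pb2+(aq)] = 0.0293 (log Q = −1.533).
E = E° − (0.0592/n)·log Q = +0.62 − (0.0592/2)(−1.533) = +0.665 V.

+0.665 V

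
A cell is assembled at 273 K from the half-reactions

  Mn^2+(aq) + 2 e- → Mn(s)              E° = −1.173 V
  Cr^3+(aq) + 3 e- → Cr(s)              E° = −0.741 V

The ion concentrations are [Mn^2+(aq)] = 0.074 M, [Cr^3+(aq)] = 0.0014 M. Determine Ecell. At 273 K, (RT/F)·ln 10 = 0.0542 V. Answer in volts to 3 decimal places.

Cr³⁺/Cr is reduced (cathode, E° = −0.741 V) and Mn²⁺/Mn is oxidized (anode).
The standard potential is −0.741 − (−1.173) = +0.432 V and the balanced reaction transfers n = 6 electrons.
For the overall reaction 2 Cr^3+(aq) + 3 Mn(s) → 2 Cr(s) + 3 Mn^2+(aq), Q = [Mn^2+(aq)]^3 / [Cr^3+(aq)]^2 = 207, giving log Q = 2.315.
Applying E = E° − (RT ln10/nF)·log Q gives +0.432 − (0.0542/6)(2.315) = +0.411 V.

+0.411 V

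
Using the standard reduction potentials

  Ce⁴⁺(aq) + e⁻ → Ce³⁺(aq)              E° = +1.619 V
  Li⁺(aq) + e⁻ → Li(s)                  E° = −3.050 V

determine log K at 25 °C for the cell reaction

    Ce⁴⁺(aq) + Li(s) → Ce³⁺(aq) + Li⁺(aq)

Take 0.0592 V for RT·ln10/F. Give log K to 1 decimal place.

The Ce⁴⁺/Ce³⁺ couple is reduced (cathode); E°cell = +1.619 − (−3.050) = +4.669 V with n = 1.
At equilibrium E = 0, so log K = nE°cell / 0.0592 = (1)(+4.669) / 0.0592 = 78.9.

log K = 78.9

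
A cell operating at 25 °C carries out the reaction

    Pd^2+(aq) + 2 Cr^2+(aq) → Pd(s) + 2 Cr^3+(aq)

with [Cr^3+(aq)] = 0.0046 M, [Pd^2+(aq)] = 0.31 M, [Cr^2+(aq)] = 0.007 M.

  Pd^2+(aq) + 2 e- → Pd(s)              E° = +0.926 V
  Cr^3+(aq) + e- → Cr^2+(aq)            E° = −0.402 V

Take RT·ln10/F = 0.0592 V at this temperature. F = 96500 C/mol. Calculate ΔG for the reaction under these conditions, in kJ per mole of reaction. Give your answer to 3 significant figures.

E°cell = +0.926 − (−0.402) = +1.328 V; the balanced reaction transfers n = 2 electrons.
The reaction quotient is [Cr^3+(aq)]^2 / ([Pd^2+(aq)]·[Cr^2+(aq)]^2) = 1.39; by Nernst, E = +1.328 − (0.0592/2)(0.144) = +1.3237 V.
Finally ΔG = −nFE = −(2)(96500 C/mol)(+1.3237 V) = −255 kJ/mol.

−255 kJ/mol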